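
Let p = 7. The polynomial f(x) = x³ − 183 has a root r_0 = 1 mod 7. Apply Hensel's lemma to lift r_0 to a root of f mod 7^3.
r_2 = 78 (mod 343)

Hensel: r_{i+1} = r_i − f(r_i)/f′(r_i) mod 7^{i+2}, where f′(x) = 3x². Iterate:
  r_0 = 1 (mod 7)
  r_1 = 29 (mod 49)
  r_2 = 78 (mod 343)
Final: r = 78 with f(r) ≡ 0 mod 7^3.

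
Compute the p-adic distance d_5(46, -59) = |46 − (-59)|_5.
d_5(46, -59) = 1/5

Step 1 — x − y = 46 − (-59) = 105. Step 2 — v_5(105) = 1 (factor: 105 = (5^1 · 21); the sign does not affect v_p). Step 3 — |x − y|_5 = 5^{-1} = 1/5.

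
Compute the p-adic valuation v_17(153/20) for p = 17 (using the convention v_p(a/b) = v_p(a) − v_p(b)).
v_17(153/20) = 1

Factor powers of 17 from the numerator and denominator of the reduced fraction: 153 = 17^1 · 9 and 20 = 17^0 · 20. Apply v_p(a/b) = v_p(a) − v_p(b): v_17(153/20) = 1 − 0 = 1.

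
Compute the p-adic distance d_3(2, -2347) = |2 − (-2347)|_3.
d_3(2, -2347) = 1/81

Step 1 — x − y = 2 − (-2347) = 2349. Step 2 — v_3(2349) = 4 (factor: 2349 = (3^4 · 29); the sign does not affect v_p). Step 3 — |x − y|_3 = 3^{-4} = 1/81.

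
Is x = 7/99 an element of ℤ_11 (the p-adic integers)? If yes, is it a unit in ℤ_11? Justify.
x ∉ ℤ_11 (v_11(x) = -1 < 0)

ℤ_11 = {x ∈ ℚ_11 : v_11(x) ≥ 0} and ℤ_11^× = {x ∈ ℤ_11 : v_11(x) = 0}. Here v_11(7/99) = v_11(num) − v_11(den) = -1; compare against these criteria.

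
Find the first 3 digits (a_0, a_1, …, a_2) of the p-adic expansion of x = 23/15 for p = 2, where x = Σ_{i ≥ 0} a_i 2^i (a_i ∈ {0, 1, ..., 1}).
(a_0, …, a_2) = (1, 0, 0)

v_2(23/15) = 0 (numerator and denominator both coprime to 2), so x ∈ ℤ_2^×. Compute digits iteratively via a_i = x_i mod 2, x_{i+1} = (x_i − a_i)/2, with x_0 = x:
  x_0 = 23/15;  a_0 = 1;  x_1 = (x_0 − 1)/2 = 4/15
  x_1 = 4/15;  a_1 = 0;  x_2 = (x_1 − 0)/2 = 2/15
  x_2 = 2/15;  a_2 = 0;  x_3 = (x_2 − 0)/2 = 1/15
Digits: (1, 0, 0).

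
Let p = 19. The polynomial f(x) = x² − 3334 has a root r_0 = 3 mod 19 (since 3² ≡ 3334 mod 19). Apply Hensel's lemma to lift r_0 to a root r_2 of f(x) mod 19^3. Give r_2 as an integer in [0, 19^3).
r_2 = 4468 (mod 6859)

Hensel's recurrence: r_{i+1} = r_i − f(r_i)·(f′(r_i))^{-1} mod 19^{i+2}, with f′(x) = 2x. Iterate:
  r_0 = 3 (mod 19)
  r_1 = 136 (mod 361)
  r_2 = 4468 (mod 6859)
Final: r_2 = 4468, and one checks f(r_2) ≡ 0 mod 19^3.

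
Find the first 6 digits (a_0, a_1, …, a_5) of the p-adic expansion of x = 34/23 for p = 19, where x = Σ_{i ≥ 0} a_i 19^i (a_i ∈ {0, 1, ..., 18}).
(a_0, …, a_5) = (18, 14, 5, 3, 18, 4)

v_19(34/23) = 0 (numerator and denominator both coprime to 19), so x ∈ ℤ_19^×. Compute digits iteratively via a_i = x_i mod 19, x_{i+1} = (x_i − a_i)/19, with x_0 = x:
  x_0 = 34/23;  a_0 = 18;  x_1 = (x_0 − 18)/19 = -20/23
  x_1 = -20/23;  a_1 = 14;  x_2 = (x_1 − 14)/19 = -18/23
  x_2 = -18/23;  a_2 = 5;  x_3 = (x_2 − 5)/19 = -7/23
  x_3 = -7/23;  a_3 = 3;  x_4 = (x_3 − 3)/19 = -4/23
  x_4 = -4/23;  a_4 = 18;  x_5 = (x_4 − 18)/19 = -22/23
  x_5 = -22/23;  a_5 = 4;  x_6 = (x_5 − 4)/19 = -6/23
Digits: (18, 14, 5, 3, 18, 4).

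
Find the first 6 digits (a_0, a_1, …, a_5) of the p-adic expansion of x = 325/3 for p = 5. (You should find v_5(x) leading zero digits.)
(a_0, …, a_5) = (0, 0, 1, 4, 1, 3)

v_5(325/3) = 2, so a_0 = ... = a_1 = 0. Factor out: x = 5^2 · u with u = 13/3 a unit in ℤ_5. Expand u iteratively via a_{v+i} = u_i mod 5, u_{i+1} = (u_i − a_{v+i})/5:
  u_0 = 13/3;  a_2 = 1;  u_1 = (u_0 − 1)/5 = 2/3
  u_1 = 2/3;  a_3 = 4;  u_2 = (u_1 − 4)/5 = -2/3
  u_2 = -2/3;  a_4 = 1;  u_3 = (u_2 − 1)/5 = -1/3
  u_3 = -1/3;  a_5 = 3;  u_4 = (u_3 − 3)/5 = -2/3
Digits: (0, 0, 1, 4, 1, 3).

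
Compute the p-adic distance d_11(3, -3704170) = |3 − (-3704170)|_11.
d_11(3, -3704170) = 1/161051

Step 1 — x − y = 3 − (-3704170) = 3704173. Step 2 — v_11(3704173) = 5 (factor: 3704173 = (11^5 · 23); the sign does not affect v_p). Step 3 — |x − y|_11 = 11^{-5} = 1/161051.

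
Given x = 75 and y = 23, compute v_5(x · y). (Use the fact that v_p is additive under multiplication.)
v_5(1725) = 2

v_p(x) = 2 (factor: 75 = 5^2 · 3); v_p(y) = 0 (factor: 23 = 5^0 · 23). Additivity: v_p(xy) = v_p(x) + v_p(y) = 2 + 0 = 2. (Direct check: xy = 1725 = 5^2 · (69).)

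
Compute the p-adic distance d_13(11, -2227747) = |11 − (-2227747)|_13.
d_13(11, -2227747) = 1/371293

Step 1 — x − y = 11 − (-2227747) = 2227758. Step 2 — v_13(2227758) = 5 (factor: 2227758 = (13^5 · 6); the sign does not affect v_p). Step 3 — |x − y|_13 = 13^{-5} = 1/371293.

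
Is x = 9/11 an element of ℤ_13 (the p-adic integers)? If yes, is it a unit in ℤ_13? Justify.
x ∈ ℤ_13^× (unit); v_13(x) = 0

ℤ_13 = {x ∈ ℚ_13 : v_13(x) ≥ 0} and ℤ_13^× = {x ∈ ℤ_13 : v_13(x) = 0}. Here v_13(9/11) = v_13(num) − v_13(den) = 0; compare against these criteria.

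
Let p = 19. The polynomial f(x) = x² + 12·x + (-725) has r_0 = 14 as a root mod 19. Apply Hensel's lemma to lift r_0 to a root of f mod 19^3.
r_2 = 3624 (mod 6859)

Hensel: r_{i+1} = r_i − f(r_i)·(f′(r_i))^{-1} mod 19^{i+2}, f′(x) = 2x + 12. Iterate:
  r_0 = 14 (mod 19)
  r_1 = 14 (mod 361)
  r_2 = 3624 (mod 6859)
Final: r = 3624 satisfies f(r) ≡ 0 mod 19^3.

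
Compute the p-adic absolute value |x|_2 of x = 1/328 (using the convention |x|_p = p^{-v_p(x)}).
|1/328|_2 = 8

Step 1 — compute v_2(x) by factoring powers of 2 out of the numerator and denominator: v_2(1/328) = -3. Step 2 — apply |x|_p = p^{-v_p(x)} = 2^{3} = 8.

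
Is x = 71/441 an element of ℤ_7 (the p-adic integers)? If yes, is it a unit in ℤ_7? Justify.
x ∉ ℤ_7 (v_7(x) = -2 < 0)

ℤ_7 = {x ∈ ℚ_7 : v_7(x) ≥ 0} and ℤ_7^× = {x ∈ ℤ_7 : v_7(x) = 0}. Here v_7(71/441) = v_7(num) − v_7(den) = -2; compare against these criteria.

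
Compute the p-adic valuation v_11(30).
v_11(30) = 0

v_11(n) is the largest exponent k such that 11^k divides n. Factor out: 30 = 11^0 · 30. (Sign doesn't affect v_p.) So v_11(30) = 0.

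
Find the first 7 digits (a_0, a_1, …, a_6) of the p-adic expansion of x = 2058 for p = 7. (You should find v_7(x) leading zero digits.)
(a_0, …, a_6) = (0, 0, 0, 6, 0, 0, 0)

v_7(2058) = 3, so a_0 = ... = a_2 = 0. Factor out: x = 7^3 · u with u = 6 a unit in ℤ_7. Expand u iteratively via a_{v+i} = u_i mod 7, u_{i+1} = (u_i − a_{v+i})/7:
  u_0 = 6;  a_3 = 6;  u_1 = (u_0 − 6)/7 = 0
  u_1 = 0;  a_4 = 0;  u_2 = (u_1 − 0)/7 = 0
  u_2 = 0;  a_5 = 0;  u_3 = (u_2 − 0)/7 = 0
  u_3 = 0;  a_6 = 0;  u_4 = (u_3 − 0)/7 = 0
Digits: (0, 0, 0, 6, 0, 0, 0).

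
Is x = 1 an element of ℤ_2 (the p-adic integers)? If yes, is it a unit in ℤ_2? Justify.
x ∈ ℤ_2^× (unit); v_2(x) = 0

ℤ_2 = {x ∈ ℚ_2 : v_2(x) ≥ 0} and ℤ_2^× = {x ∈ ℤ_2 : v_2(x) = 0}. Here v_2(1) = v_2(num) − v_2(den) = 0; compare against these criteria.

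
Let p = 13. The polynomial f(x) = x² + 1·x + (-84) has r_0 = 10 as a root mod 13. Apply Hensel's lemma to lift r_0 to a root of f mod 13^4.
r_3 = 5795 (mod 28561)

Hensel: r_{i+1} = r_i − f(r_i)·(f′(r_i))^{-1} mod 13^{i+2}, f′(x) = 2x + 1. Iterate:
  r_0 = 10 (mod 13)
  r_1 = 49 (mod 169)
  r_2 = 1401 (mod 2197)
  r_3 = 5795 (mod 28561)
Final: r = 5795 satisfies f(r) ≡ 0 mod 13^4.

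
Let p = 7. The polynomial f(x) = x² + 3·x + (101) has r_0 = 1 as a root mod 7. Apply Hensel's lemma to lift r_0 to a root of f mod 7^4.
r_3 = 1744 (mod 2401)

Hensel: r_{i+1} = r_i − f(r_i)·(f′(r_i))^{-1} mod 7^{i+2}, f′(x) = 2x + 3. Iterate:
  r_0 = 1 (mod 7)
  r_1 = 29 (mod 49)
  r_2 = 29 (mod 343)
  r_3 = 1744 (mod 2401)
Final: r = 1744 satisfies f(r) ≡ 0 mod 7^4.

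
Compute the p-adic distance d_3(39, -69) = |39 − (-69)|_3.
d_3(39, -69) = 1/27

Step 1 — x − y = 39 − (-69) = 108. Step 2 — v_3(108) = 3 (factor: 108 = (3^3 · 4); the sign does not affect v_p). Step 3 — |x − y|_3 = 3^{-3} = 1/27.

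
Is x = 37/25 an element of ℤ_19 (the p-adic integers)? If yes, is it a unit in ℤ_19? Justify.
x ∈ ℤ_19^× (unit); v_19(x) = 0

ℤ_19 = {x ∈ ℚ_19 : v_19(x) ≥ 0} and ℤ_19^× = {x ∈ ℤ_19 : v_19(x) = 0}. Here v_19(37/25) = v_19(num) − v_19(den) = 0; compare against these criteria.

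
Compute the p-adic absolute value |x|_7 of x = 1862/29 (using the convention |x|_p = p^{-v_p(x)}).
|1862/29|_7 = 1/49

Step 1 — compute v_7(x) by factoring powers of 7 out of the numerator and denominator: v_7(1862/29) = 2. Step 2 — apply |x|_p = p^{-v_p(x)} = 7^{-2} = 1/49.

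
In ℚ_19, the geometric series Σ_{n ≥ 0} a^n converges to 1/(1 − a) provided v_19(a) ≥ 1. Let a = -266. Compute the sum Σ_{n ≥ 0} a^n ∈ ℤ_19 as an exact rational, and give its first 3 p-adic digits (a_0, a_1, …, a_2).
Σ a^n = 1/(1 − a) = 1/267;  first 3 digits = (1, 5, 5)

v_19(a) = 1 ≥ 1, so the series converges in ℤ_19 to 1/(1 − a) = 1/(1 − (-266)) = 1/267. Expand this rational in ℤ_19: compute digits iteratively via d_i = x_i mod 19, x_{i+1} = (x_i − d_i)/19. The first 3 digits are (1, 5, 5).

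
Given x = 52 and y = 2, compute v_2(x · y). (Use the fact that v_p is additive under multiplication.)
v_2(104) = 3

v_p(x) = 2 (factor: 52 = 2^2 · 13); v_p(y) = 1 (factor: 2 = 2^1 · 1). Additivity: v_p(xy) = v_p(x) + v_p(y) = 2 + 1 = 3. (Direct check: xy = 104 = 2^3 · (13).)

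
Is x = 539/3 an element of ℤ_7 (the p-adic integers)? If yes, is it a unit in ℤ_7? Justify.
x ∈ ℤ_7 but not a unit; v_7(x) = 2 > 0

ℤ_7 = {x ∈ ℚ_7 : v_7(x) ≥ 0} and ℤ_7^× = {x ∈ ℤ_7 : v_7(x) = 0}. Here v_7(539/3) = v_7(num) − v_7(den) = 2; compare against these criteria.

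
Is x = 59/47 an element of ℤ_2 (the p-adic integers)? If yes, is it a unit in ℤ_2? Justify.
x ∈ ℤ_2^× (unit); v_2(x) = 0

ℤ_2 = {x ∈ ℚ_2 : v_2(x) ≥ 0} and ℤ_2^× = {x ∈ ℤ_2 : v_2(x) = 0}. Here v_2(59/47) = v_2(num) − v_2(den) = 0; compare against these criteria.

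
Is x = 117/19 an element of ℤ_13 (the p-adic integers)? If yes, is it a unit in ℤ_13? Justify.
x ∈ ℤ_13 but not a unit; v_13(x) = 1 > 0

ℤ_13 = {x ∈ ℚ_13 : v_13(x) ≥ 0} and ℤ_13^× = {x ∈ ℤ_13 : v_13(x) = 0}. Here v_13(117/19) = v_13(num) − v_13(den) = 1; compare against these criteria.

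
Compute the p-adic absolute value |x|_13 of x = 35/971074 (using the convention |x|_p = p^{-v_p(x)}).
|35/971074|_13 = 28561

Step 1 — compute v_13(x) by factoring powers of 13 out of the numerator and denominator: v_13(35/971074) = -4. Step 2 — apply |x|_p = p^{-v_p(x)} = 13^{4} = 28561.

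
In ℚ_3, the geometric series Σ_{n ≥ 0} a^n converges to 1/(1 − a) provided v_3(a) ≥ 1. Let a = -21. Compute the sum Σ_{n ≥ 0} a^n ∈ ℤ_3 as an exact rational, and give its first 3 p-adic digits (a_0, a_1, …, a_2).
Σ a^n = 1/(1 − a) = 1/22;  first 3 digits = (1, 2, 1)

v_3(a) = 1 ≥ 1, so the series converges in ℤ_3 to 1/(1 − a) = 1/(1 − (-21)) = 1/22. Expand this rational in ℤ_3: compute digits iteratively via d_i = x_i mod 3, x_{i+1} = (x_i − d_i)/3. The first 3 digits are (1, 2, 1).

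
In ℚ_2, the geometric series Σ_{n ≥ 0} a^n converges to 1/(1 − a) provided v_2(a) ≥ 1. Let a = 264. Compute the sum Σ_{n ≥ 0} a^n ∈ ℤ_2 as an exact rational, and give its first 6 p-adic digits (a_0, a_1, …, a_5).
Σ a^n = 1/(1 − a) = -1/263;  first 6 digits = (1, 0, 0, 1, 0, 0)

v_2(a) = 3 ≥ 1, so the series converges in ℤ_2 to 1/(1 − a) = 1/(1 − 264) = -1/263. Expand this rational in ℤ_2: compute digits iteratively via d_i = x_i mod 2, x_{i+1} = (x_i − d_i)/2. The first 6 digits are (1, 0, 0, 1, 0, 0).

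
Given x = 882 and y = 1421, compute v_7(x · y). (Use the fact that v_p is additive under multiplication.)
v_7(1253322) = 4

v_p(x) = 2 (factor: 882 = 7^2 · 18); v_p(y) = 2 (factor: 1421 = 7^2 · 29). Additivity: v_p(xy) = v_p(x) + v_p(y) = 2 + 2 = 4. (Direct check: xy = 1253322 = 7^4 · (522).)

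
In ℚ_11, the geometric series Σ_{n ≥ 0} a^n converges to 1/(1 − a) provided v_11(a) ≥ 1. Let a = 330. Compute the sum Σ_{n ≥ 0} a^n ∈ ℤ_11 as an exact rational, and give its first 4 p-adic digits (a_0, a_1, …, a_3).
Σ a^n = 1/(1 − a) = -1/329;  first 4 digits = (1, 8, 0, 0)

v_11(a) = 1 ≥ 1, so the series converges in ℤ_11 to 1/(1 − a) = 1/(1 − 330) = -1/329. Expand this rational in ℤ_11: compute digits iteratively via d_i = x_i mod 11, x_{i+1} = (x_i − d_i)/11. The first 4 digits are (1, 8, 0, 0).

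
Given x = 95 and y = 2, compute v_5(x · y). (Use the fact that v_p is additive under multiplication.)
v_5(190) = 1

v_p(x) = 1 (factor: 95 = 5^1 · 19); v_p(y) = 0 (factor: 2 = 5^0 · 2). Additivity: v_p(xy) = v_p(x) + v_p(y) = 1 + 0 = 1. (Direct check: xy = 190 = 5^1 · (38).)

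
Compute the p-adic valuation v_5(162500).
v_5(162500) = 5

v_5(n) is the largest exponent k such that 5^k divides n. Factor out: 162500 = 5^5 · 52. (Sign doesn't affect v_p.) So v_5(162500) = 5.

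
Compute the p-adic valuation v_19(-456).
v_19(-456) = 1

v_19(n) is the largest exponent k such that 19^k divides n. Factor out: -456 = -19^1 · 24. (Sign doesn't affect v_p.) So v_19(-456) = 1.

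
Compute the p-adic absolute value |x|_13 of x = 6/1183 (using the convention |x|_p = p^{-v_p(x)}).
|6/1183|_13 = 169

Step 1 — compute v_13(x) by factoring powers of 13 out of the numerator and denominator: v_13(6/1183) = -2. Step 2 — apply |x|_p = p^{-v_p(x)} = 13^{2} = 169.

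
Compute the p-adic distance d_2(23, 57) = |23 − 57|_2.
d_2(23, 57) = 1/2

Step 1 — x − y = 23 − 57 = -34. Step 2 — v_2(-34) = 1 (factor: -34 = −(2^1 · 17); the sign does not affect v_p). Step 3 — |x − y|_2 = 2^{-1} = 1/2.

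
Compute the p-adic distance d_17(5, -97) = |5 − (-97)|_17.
d_17(5, -97) = 1/17

Step 1 — x − y = 5 − (-97) = 102. Step 2 — v_17(102) = 1 (factor: 102 = (17^1 · 6); the sign does not affect v_p). Step 3 — |x − y|_17 = 17^{-1} = 1/17.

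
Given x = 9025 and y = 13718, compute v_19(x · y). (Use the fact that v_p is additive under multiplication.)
v_19(123804950) = 5

v_p(x) = 2 (factor: 9025 = 19^2 · 25); v_p(y) = 3 (factor: 13718 = 19^3 · 2). Additivity: v_p(xy) = v_p(x) + v_p(y) = 2 + 3 = 5. (Direct check: xy = 123804950 = 19^5 · (50).)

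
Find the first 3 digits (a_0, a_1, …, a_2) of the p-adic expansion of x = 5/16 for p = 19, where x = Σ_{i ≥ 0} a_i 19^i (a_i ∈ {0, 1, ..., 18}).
(a_0, …, a_2) = (11, 3, 1)

v_19(5/16) = 0 (numerator and denominator both coprime to 19), so x ∈ ℤ_19^×. Compute digits iteratively via a_i = x_i mod 19, x_{i+1} = (x_i − a_i)/19, with x_0 = x:
  x_0 = 5/16;  a_0 = 11;  x_1 = (x_0 − 11)/19 = -9/16
  x_1 = -9/16;  a_1 = 3;  x_2 = (x_1 − 3)/19 = -3/16
  x_2 = -3/16;  a_2 = 1;  x_3 = (x_2 − 1)/19 = -1/16
Digits: (11, 3, 1).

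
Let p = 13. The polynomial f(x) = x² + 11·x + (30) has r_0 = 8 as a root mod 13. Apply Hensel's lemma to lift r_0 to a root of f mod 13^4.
r_3 = 28556 (mod 28561)

Hensel: r_{i+1} = r_i − f(r_i)·(f′(r_i))^{-1} mod 13^{i+2}, f′(x) = 2x + 11. Iterate:
  r_0 = 8 (mod 13)
  r_1 = 164 (mod 169)
  r_2 = 2192 (mod 2197)
  r_3 = 28556 (mod 28561)
Final: r = 28556 satisfies f(r) ≡ 0 mod 13^4.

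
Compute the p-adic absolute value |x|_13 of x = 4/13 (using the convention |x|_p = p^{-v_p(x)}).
|4/13|_13 = 13

Step 1 — compute v_13(x) by factoring powers of 13 out of the numerator and denominator: v_13(4/13) = -1. Step 2 — apply |x|_p = p^{-v_p(x)} = 13^{1} = 13.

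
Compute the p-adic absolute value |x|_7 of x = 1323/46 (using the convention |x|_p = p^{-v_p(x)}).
|1323/46|_7 = 1/49

Step 1 — compute v_7(x) by factoring powers of 7 out of the numerator and denominator: v_7(1323/46) = 2. Step 2 — apply |x|_p = p^{-v_p(x)} = 7^{-2} = 1/49.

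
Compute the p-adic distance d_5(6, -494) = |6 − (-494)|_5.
d_5(6, -494) = 1/125

Step 1 — x − y = 6 − (-494) = 500. Step 2 — v_5(500) = 3 (factor: 500 = (5^3 · 4); the sign does not affect v_p). Step 3 — |x − y|_5 = 5^{-3} = 1/125.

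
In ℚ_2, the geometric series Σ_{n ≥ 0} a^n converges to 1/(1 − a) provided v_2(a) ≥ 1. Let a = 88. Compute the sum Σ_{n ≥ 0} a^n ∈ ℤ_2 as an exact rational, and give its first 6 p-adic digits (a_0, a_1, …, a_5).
Σ a^n = 1/(1 − a) = -1/87;  first 6 digits = (1, 0, 0, 1, 1, 0)

v_2(a) = 3 ≥ 1, so the series converges in ℤ_2 to 1/(1 − a) = 1/(1 − 88) = -1/87. Expand this rational in ℤ_2: compute digits iteratively via d_i = x_i mod 2, x_{i+1} = (x_i − d_i)/2. The first 6 digits are (1, 0, 0, 1, 1, 0).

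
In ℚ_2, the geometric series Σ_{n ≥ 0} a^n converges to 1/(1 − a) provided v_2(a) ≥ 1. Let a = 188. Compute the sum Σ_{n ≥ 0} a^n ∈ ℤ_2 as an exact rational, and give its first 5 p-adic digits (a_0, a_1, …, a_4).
Σ a^n = 1/(1 − a) = -1/187;  first 5 digits = (1, 0, 1, 1, 0)

v_2(a) = 2 ≥ 1, so the series converges in ℤ_2 to 1/(1 − a) = 1/(1 − 188) = -1/187. Expand this rational in ℤ_2: compute digits iteratively via d_i = x_i mod 2, x_{i+1} = (x_i − d_i)/2. The first 5 digits are (1, 0, 1, 1, 0).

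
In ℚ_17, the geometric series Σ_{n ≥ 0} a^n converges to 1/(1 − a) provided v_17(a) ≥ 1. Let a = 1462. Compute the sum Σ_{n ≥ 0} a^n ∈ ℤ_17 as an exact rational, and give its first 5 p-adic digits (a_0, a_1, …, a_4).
Σ a^n = 1/(1 − a) = -1/1461;  first 5 digits = (1, 1, 6, 11, 7)

v_17(a) = 1 ≥ 1, so the series converges in ℤ_17 to 1/(1 − a) = 1/(1 − 1462) = -1/1461. Expand this rational in ℤ_17: compute digits iteratively via d_i = x_i mod 17, x_{i+1} = (x_i − d_i)/17. The first 5 digits are (1, 1, 6, 11, 7).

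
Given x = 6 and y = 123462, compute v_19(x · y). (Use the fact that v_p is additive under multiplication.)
v_19(740772) = 3

v_p(x) = 0 (factor: 6 = 19^0 · 6); v_p(y) = 3 (factor: 123462 = 19^3 · 18). Additivity: v_p(xy) = v_p(x) + v_p(y) = 0 + 3 = 3. (Direct check: xy = 740772 = 19^3 · (108).)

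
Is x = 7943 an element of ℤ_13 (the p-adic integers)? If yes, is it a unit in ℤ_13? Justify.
x ∈ ℤ_13 but not a unit; v_13(x) = 2 > 0

ℤ_13 = {x ∈ ℚ_13 : v_13(x) ≥ 0} and ℤ_13^× = {x ∈ ℤ_13 : v_13(x) = 0}. Here v_13(7943) = v_13(num) − v_13(den) = 2; compare against these criteria.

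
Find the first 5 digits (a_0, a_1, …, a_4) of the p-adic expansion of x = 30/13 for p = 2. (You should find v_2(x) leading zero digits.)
(a_0, …, a_4) = (0, 1, 1, 0, 1)

v_2(30/13) = 1, so a_0 = ... = a_0 = 0. Factor out: x = 2^1 · u with u = 15/13 a unit in ℤ_2. Expand u iteratively via a_{v+i} = u_i mod 2, u_{i+1} = (u_i − a_{v+i})/2:
  u_0 = 15/13;  a_1 = 1;  u_1 = (u_0 − 1)/2 = 1/13
  u_1 = 1/13;  a_2 = 1;  u_2 = (u_1 − 1)/2 = -6/13
  u_2 = -6/13;  a_3 = 0;  u_3 = (u_2 − 0)/2 = -3/13
  u_3 = -3/13;  a_4 = 1;  u_4 = (u_3 − 1)/2 = -8/13
Digits: (0, 1, 1, 0, 1).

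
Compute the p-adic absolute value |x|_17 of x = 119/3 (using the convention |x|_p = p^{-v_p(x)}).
|119/3|_17 = 1/17

Step 1 — compute v_17(x) by factoring powers of 17 out of the numerator and denominator: v_17(119/3) = 1. Step 2 — apply |x|_p = p^{-v_p(x)} = 17^{-1} = 1/17.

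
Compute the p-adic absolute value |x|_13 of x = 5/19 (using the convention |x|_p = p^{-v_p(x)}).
|5/19|_13 = 1

Step 1 — compute v_13(x) by factoring powers of 13 out of the numerator and denominator: v_13(5/19) = 0. Step 2 — apply |x|_p = p^{-v_p(x)} = 13^{0} = 1.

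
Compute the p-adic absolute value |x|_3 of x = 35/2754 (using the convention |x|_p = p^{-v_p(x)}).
|35/2754|_3 = 81

Step 1 — compute v_3(x) by factoring powers of 3 out of the numerator and denominator: v_3(35/2754) = -4. Step 2 — apply |x|_p = p^{-v_p(x)} = 3^{4} = 81.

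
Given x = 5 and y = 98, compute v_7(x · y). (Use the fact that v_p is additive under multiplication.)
v_7(490) = 2

v_p(x) = 0 (factor: 5 = 7^0 · 5); v_p(y) = 2 (factor: 98 = 7^2 · 2). Additivity: v_p(xy) = v_p(x) + v_p(y) = 0 + 2 = 2. (Direct check: xy = 490 = 7^2 · (10).)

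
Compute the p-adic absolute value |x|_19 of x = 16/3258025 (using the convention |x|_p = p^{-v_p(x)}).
|16/3258025|_19 = 130321

Step 1 — compute v_19(x) by factoring powers of 19 out of the numerator and denominator: v_19(16/3258025) = -4. Step 2 — apply |x|_p = p^{-v_p(x)} = 19^{4} = 130321.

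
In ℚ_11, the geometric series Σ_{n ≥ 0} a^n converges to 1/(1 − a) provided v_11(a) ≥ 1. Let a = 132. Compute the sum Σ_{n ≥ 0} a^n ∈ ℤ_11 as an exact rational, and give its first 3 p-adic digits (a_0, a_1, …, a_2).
Σ a^n = 1/(1 − a) = -1/131;  first 3 digits = (1, 1, 2)

v_11(a) = 1 ≥ 1, so the series converges in ℤ_11 to 1/(1 − a) = 1/(1 − 132) = -1/131. Expand this rational in ℤ_11: compute digits iteratively via d_i = x_i mod 11, x_{i+1} = (x_i − d_i)/11. The first 3 digits are (1, 1, 2).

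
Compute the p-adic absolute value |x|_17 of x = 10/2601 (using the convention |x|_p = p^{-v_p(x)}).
|10/2601|_17 = 289

Step 1 — compute v_17(x) by factoring powers of 17 out of the numerator and denominator: v_17(10/2601) = -2. Step 2 — apply |x|_p = p^{-v_p(x)} = 17^{2} = 289.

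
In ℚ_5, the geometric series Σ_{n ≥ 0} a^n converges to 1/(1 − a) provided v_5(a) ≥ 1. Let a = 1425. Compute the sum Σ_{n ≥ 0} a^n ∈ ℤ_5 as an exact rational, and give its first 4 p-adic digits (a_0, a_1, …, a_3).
Σ a^n = 1/(1 − a) = -1/1424;  first 4 digits = (1, 0, 2, 1)

v_5(a) = 2 ≥ 1, so the series converges in ℤ_5 to 1/(1 − a) = 1/(1 − 1425) = -1/1424. Expand this rational in ℤ_5: compute digits iteratively via d_i = x_i mod 5, x_{i+1} = (x_i − d_i)/5. The first 4 digits are (1, 0, 2, 1).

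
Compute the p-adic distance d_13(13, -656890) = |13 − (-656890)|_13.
d_13(13, -656890) = 1/28561

Step 1 — x − y = 13 − (-656890) = 656903. Step 2 — v_13(656903) = 4 (factor: 656903 = (13^4 · 23); the sign does not affect v_p). Step 3 — |x − y|_13 = 13^{-4} = 1/28561.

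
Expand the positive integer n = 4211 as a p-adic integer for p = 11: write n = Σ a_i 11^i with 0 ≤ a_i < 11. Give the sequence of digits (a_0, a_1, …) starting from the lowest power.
(a_0, a_1, …) = (9, 8, 1, 3)

Repeated division by 11 gives the digits low-to-high: 4211 = 9 + 8·11^1 + 1·11^2 + 3·11^3. Digit sequence: (9, 8, 1, 3).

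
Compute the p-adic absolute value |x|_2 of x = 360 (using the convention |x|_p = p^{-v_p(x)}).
|360|_2 = 1/8

Step 1 — compute v_2(x) by factoring powers of 2 out of the numerator and denominator: v_2(360) = 3. Step 2 — apply |x|_p = p^{-v_p(x)} = 2^{-3} = 1/8.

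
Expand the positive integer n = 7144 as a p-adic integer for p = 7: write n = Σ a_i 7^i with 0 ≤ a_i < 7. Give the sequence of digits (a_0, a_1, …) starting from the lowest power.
(a_0, a_1, …) = (4, 5, 5, 6, 2)

Repeated division by 7 gives the digits low-to-high: 7144 = 4 + 5·7^1 + 5·7^2 + 6·7^3 + 2·7^4. Digit sequence: (4, 5, 5, 6, 2).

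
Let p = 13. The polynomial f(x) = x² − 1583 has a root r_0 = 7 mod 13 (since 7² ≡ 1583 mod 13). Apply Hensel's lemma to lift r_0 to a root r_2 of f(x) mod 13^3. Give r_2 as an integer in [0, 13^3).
r_2 = 1203 (mod 2197)

Hensel's recurrence: r_{i+1} = r_i − f(r_i)·(f′(r_i))^{-1} mod 13^{i+2}, with f′(x) = 2x. Iterate:
  r_0 = 7 (mod 13)
  r_1 = 20 (mod 169)
  r_2 = 1203 (mod 2197)
Final: r_2 = 1203, and one checks f(r_2) ≡ 0 mod 13^3.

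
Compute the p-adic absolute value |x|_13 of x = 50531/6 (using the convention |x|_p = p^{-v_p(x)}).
|50531/6|_13 = 1/2197

Step 1 — compute v_13(x) by factoring powers of 13 out of the numerator and denominator: v_13(50531/6) = 3. Step 2 — apply |x|_p = p^{-v_p(x)} = 13^{-3} = 1/2197.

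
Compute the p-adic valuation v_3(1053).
v_3(1053) = 4

v_3(n) is the largest exponent k such that 3^k divides n. Factor out: 1053 = 3^4 · 13. (Sign doesn't affect v_p.) So v_3(1053) = 4.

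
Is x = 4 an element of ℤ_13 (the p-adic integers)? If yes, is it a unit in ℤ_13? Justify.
x ∈ ℤ_13^× (unit); v_13(x) = 0

ℤ_13 = {x ∈ ℚ_13 : v_13(x) ≥ 0} and ℤ_13^× = {x ∈ ℤ_13 : v_13(x) = 0}. Here v_13(4) = v_13(num) − v_13(den) = 0; compare against these criteria.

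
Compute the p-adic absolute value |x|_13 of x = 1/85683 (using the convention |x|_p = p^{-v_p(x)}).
|1/85683|_13 = 28561

Step 1 — compute v_13(x) by factoring powers of 13 out of the numerator and denominator: v_13(1/85683) = -4. Step 2 — apply |x|_p = p^{-v_p(x)} = 13^{4} = 28561.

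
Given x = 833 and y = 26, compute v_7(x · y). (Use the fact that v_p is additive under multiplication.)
v_7(21658) = 2

v_p(x) = 2 (factor: 833 = 7^2 · 17); v_p(y) = 0 (factor: 26 = 7^0 · 26). Additivity: v_p(xy) = v_p(x) + v_p(y) = 2 + 0 = 2. (Direct check: xy = 21658 = 7^2 · (442).)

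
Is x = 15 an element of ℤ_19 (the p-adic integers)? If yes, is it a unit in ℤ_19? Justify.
x ∈ ℤ_19^× (unit); v_19(x) = 0

ℤ_19 = {x ∈ ℚ_19 : v_19(x) ≥ 0} and ℤ_19^× = {x ∈ ℤ_19 : v_19(x) = 0}. Here v_19(15) = v_19(num) − v_19(den) = 0; compare against these criteria.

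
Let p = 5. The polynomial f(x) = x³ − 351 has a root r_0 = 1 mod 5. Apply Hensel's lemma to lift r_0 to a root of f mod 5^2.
r_1 = 1 (mod 25)

Hensel: r_{i+1} = r_i − f(r_i)/f′(r_i) mod 5^{i+2}, where f′(x) = 3x². Iterate:
  r_0 = 1 (mod 5)
  r_1 = 1 (mod 25)
Final: r = 1 with f(r) ≡ 0 mod 5^2.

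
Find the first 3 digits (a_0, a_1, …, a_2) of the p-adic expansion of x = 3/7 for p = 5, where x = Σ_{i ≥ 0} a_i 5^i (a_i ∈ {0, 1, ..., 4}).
(a_0, …, a_2) = (4, 0, 2)

v_5(3/7) = 0 (numerator and denominator both coprime to 5), so x ∈ ℤ_5^×. Compute digits iteratively via a_i = x_i mod 5, x_{i+1} = (x_i − a_i)/5, with x_0 = x:
  x_0 = 3/7;  a_0 = 4;  x_1 = (x_0 − 4)/5 = -5/7
  x_1 = -5/7;  a_1 = 0;  x_2 = (x_1 − 0)/5 = -1/7
  x_2 = -1/7;  a_2 = 2;  x_3 = (x_2 − 2)/5 = -3/7
Digits: (4, 0, 2).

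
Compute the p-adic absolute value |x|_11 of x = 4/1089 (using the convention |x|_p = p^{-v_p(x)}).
|4/1089|_11 = 121

Step 1 — compute v_11(x) by factoring powers of 11 out of the numerator and denominator: v_11(4/1089) = -2. Step 2 — apply |x|_p = p^{-v_p(x)} = 11^{2} = 121.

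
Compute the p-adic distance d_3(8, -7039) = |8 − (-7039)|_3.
d_3(8, -7039) = 1/243

Step 1 — x − y = 8 − (-7039) = 7047. Step 2 — v_3(7047) = 5 (factor: 7047 = (3^5 · 29); the sign does not affect v_p). Step 3 — |x − y|_3 = 3^{-5} = 1/243.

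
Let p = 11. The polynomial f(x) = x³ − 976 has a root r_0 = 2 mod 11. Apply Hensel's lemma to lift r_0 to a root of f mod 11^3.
r_2 = 970 (mod 1331)

Hensel: r_{i+1} = r_i − f(r_i)/f′(r_i) mod 11^{i+2}, where f′(x) = 3x². Iterate:
  r_0 = 2 (mod 11)
  r_1 = 2 (mod 121)
  r_2 = 970 (mod 1331)
Final: r = 970 with f(r) ≡ 0 mod 11^3.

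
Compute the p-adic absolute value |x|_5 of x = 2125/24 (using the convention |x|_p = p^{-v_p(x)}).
|2125/24|_5 = 1/125

Step 1 — compute v_5(x) by factoring powers of 5 out of the numerator and denominator: v_5(2125/24) = 3. Step 2 — apply |x|_p = p^{-v_p(x)} = 5^{-3} = 1/125.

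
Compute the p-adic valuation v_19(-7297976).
v_19(-7297976) = 4

v_19(n) is the largest exponent k such that 19^k divides n. Factor out: -7297976 = -19^4 · 56. (Sign doesn't affect v_p.) So v_19(-7297976) = 4.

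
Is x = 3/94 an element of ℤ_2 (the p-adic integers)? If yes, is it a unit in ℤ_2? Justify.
x ∉ ℤ_2 (v_2(x) = -1 < 0)

ℤ_2 = {x ∈ ℚ_2 : v_2(x) ≥ 0} and ℤ_2^× = {x ∈ ℤ_2 : v_2(x) = 0}. Here v_2(3/94) = v_2(num) − v_2(den) = -1; compare against these criteria.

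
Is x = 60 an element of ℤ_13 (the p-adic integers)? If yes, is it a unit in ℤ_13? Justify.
x ∈ ℤ_13^× (unit); v_13(x) = 0

ℤ_13 = {x ∈ ℚ_13 : v_13(x) ≥ 0} and ℤ_13^× = {x ∈ ℤ_13 : v_13(x) = 0}. Here v_13(60) = v_13(num) − v_13(den) = 0; compare against these criteria.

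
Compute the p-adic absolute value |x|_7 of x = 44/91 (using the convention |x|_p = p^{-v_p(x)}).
|44/91|_7 = 7

Step 1 — compute v_7(x) by factoring powers of 7 out of the numerator and denominator: v_7(44/91) = -1. Step 2 — apply |x|_p = p^{-v_p(x)} = 7^{1} = 7.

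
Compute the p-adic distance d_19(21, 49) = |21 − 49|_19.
d_19(21, 49) = 1

Step 1 — x − y = 21 − 49 = -28. Step 2 — v_19(-28) = 0 (factor: -28 = −(19^0 · 28); the sign does not affect v_p). Step 3 — |x − y|_19 = 19^{0} = 1.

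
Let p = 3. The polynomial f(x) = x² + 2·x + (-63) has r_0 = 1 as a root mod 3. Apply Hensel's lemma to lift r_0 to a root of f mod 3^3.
r_2 = 7 (mod 27)

Hensel: r_{i+1} = r_i − f(r_i)·(f′(r_i))^{-1} mod 3^{i+2}, f′(x) = 2x + 2. Iterate:
  r_0 = 1 (mod 3)
  r_1 = 7 (mod 9)
  r_2 = 7 (mod 27)
Final: r = 7 satisfies f(r) ≡ 0 mod 3^3.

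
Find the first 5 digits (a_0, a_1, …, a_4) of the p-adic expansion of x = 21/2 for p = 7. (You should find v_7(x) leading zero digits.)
(a_0, …, a_4) = (0, 5, 3, 3, 3)

v_7(21/2) = 1, so a_0 = ... = a_0 = 0. Factor out: x = 7^1 · u with u = 3/2 a unit in ℤ_7. Expand u iteratively via a_{v+i} = u_i mod 7, u_{i+1} = (u_i − a_{v+i})/7:
  u_0 = 3/2;  a_1 = 5;  u_1 = (u_0 − 5)/7 = -1/2
  u_1 = -1/2;  a_2 = 3;  u_2 = (u_1 − 3)/7 = -1/2
  u_2 = -1/2;  a_3 = 3;  u_3 = (u_2 − 3)/7 = -1/2
  u_3 = -1/2;  a_4 = 3;  u_4 = (u_3 − 3)/7 = -1/2
Digits: (0, 5, 3, 3, 3).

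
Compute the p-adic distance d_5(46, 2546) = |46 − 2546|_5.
d_5(46, 2546) = 1/625

Step 1 — x − y = 46 − 2546 = -2500. Step 2 — v_5(-2500) = 4 (factor: -2500 = −(5^4 · 4); the sign does not affect v_p). Step 3 — |x − y|_5 = 5^{-4} = 1/625.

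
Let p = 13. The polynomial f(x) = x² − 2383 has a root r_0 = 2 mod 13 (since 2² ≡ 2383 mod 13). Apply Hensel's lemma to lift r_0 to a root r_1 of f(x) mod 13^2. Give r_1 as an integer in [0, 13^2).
r_1 = 132 (mod 169)

Hensel's recurrence: r_{i+1} = r_i − f(r_i)·(f′(r_i))^{-1} mod 13^{i+2}, with f′(x) = 2x. Iterate:
  r_0 = 2 (mod 13)
  r_1 = 132 (mod 169)
Final: r_1 = 132, and one checks f(r_1) ≡ 0 mod 13^2.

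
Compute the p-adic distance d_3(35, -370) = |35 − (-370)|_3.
d_3(35, -370) = 1/81

Step 1 — x − y = 35 − (-370) = 405. Step 2 — v_3(405) = 4 (factor: 405 = (3^4 · 5); the sign does not affect v_p). Step 3 — |x − y|_3 = 3^{-4} = 1/81.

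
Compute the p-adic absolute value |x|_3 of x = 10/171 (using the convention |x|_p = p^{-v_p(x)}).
|10/171|_3 = 9

Step 1 — compute v_3(x) by factoring powers of 3 out of the numerator and denominator: v_3(10/171) = -2. Step 2 — apply |x|_p = p^{-v_p(x)} = 3^{2} = 9.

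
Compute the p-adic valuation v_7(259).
v_7(259) = 1

v_7(n) is the largest exponent k such that 7^k divides n. Factor out: 259 = 7^1 · 37. (Sign doesn't affect v_p.) So v_7(259) = 1.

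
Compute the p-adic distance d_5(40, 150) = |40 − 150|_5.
d_5(40, 150) = 1/5

Step 1 — x − y = 40 − 150 = -110. Step 2 — v_5(-110) = 1 (factor: -110 = −(5^1 · 22); the sign does not affect v_p). Step 3 — |x − y|_5 = 5^{-1} = 1/5.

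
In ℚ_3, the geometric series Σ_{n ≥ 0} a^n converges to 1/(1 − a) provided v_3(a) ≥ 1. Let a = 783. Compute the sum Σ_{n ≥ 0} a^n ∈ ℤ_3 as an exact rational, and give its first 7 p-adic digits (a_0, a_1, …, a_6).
Σ a^n = 1/(1 − a) = -1/782;  first 7 digits = (1, 0, 0, 2, 0, 0, 2)

v_3(a) = 3 ≥ 1, so the series converges in ℤ_3 to 1/(1 − a) = 1/(1 − 783) = -1/782. Expand this rational in ℤ_3: compute digits iteratively via d_i = x_i mod 3, x_{i+1} = (x_i − d_i)/3. The first 7 digits are (1, 0, 0, 2, 0, 0, 2).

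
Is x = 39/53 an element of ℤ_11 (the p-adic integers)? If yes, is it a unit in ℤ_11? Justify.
x ∈ ℤ_11^× (unit); v_11(x) = 0

ℤ_11 = {x ∈ ℚ_11 : v_11(x) ≥ 0} and ℤ_11^× = {x ∈ ℤ_11 : v_11(x) = 0}. Here v_11(39/53) = v_11(num) − v_11(den) = 0; compare against these criteria.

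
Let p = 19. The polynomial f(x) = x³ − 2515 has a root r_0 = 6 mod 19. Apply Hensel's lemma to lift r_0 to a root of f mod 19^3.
r_2 = 5820 (mod 6859)

Hensel: r_{i+1} = r_i − f(r_i)/f′(r_i) mod 19^{i+2}, where f′(x) = 3x². Iterate:
  r_0 = 6 (mod 19)
  r_1 = 44 (mod 361)
  r_2 = 5820 (mod 6859)
Final: r = 5820 with f(r) ≡ 0 mod 19^3.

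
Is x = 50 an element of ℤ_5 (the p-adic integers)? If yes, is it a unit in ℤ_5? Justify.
x ∈ ℤ_5 but not a unit; v_5(x) = 2 > 0

ℤ_5 = {x ∈ ℚ_5 : v_5(x) ≥ 0} and ℤ_5^× = {x ∈ ℤ_5 : v_5(x) = 0}. Here v_5(50) = v_5(num) − v_5(den) = 2; compare against these criteria.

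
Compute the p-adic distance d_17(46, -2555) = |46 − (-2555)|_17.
d_17(46, -2555) = 1/289

Step 1 — x − y = 46 − (-2555) = 2601. Step 2 — v_17(2601) = 2 (factor: 2601 = (17^2 · 9); the sign does not affect v_p). Step 3 — |x − y|_17 = 17^{-2} = 1/289.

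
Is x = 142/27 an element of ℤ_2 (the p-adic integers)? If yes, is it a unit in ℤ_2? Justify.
x ∈ ℤ_2 but not a unit; v_2(x) = 1 > 0

ℤ_2 = {x ∈ ℚ_2 : v_2(x) ≥ 0} and ℤ_2^× = {x ∈ ℤ_2 : v_2(x) = 0}. Here v_2(142/27) = v_2(num) − v_2(den) = 1; compare against these criteria.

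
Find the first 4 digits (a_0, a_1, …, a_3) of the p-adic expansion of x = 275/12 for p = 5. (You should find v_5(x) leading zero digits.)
(a_0, …, a_3) = (0, 0, 3, 0)

v_5(275/12) = 2, so a_0 = ... = a_1 = 0. Factor out: x = 5^2 · u with u = 11/12 a unit in ℤ_5. Expand u iteratively via a_{v+i} = u_i mod 5, u_{i+1} = (u_i − a_{v+i})/5:
  u_0 = 11/12;  a_2 = 3;  u_1 = (u_0 − 3)/5 = -5/12
  u_1 = -5/12;  a_3 = 0;  u_2 = (u_1 − 0)/5 = -1/12
Digits: (0, 0, 3, 0).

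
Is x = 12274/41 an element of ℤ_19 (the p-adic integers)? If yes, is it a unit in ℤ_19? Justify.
x ∈ ℤ_19 but not a unit; v_19(x) = 2 > 0

ℤ_19 = {x ∈ ℚ_19 : v_19(x) ≥ 0} and ℤ_19^× = {x ∈ ℤ_19 : v_19(x) = 0}. Here v_19(12274/41) = v_19(num) − v_19(den) = 2; compare against these criteria.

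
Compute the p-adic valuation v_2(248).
v_2(248) = 3

v_2(n) is the largest exponent k such that 2^k divides n. Factor out: 248 = 2^3 · 31. (Sign doesn't affect v_p.) So v_2(248) = 3.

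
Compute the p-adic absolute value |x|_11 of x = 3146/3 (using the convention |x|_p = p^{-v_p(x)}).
|3146/3|_11 = 1/121

Step 1 — compute v_11(x) by factoring powers of 11 out of the numerator and denominator: v_11(3146/3) = 2. Step 2 — apply |x|_p = p^{-v_p(x)} = 11^{-2} = 1/121.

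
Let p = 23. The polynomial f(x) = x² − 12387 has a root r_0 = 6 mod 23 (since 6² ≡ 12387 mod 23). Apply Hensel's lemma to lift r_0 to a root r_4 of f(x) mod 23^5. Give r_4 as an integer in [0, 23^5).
r_4 = 5111043 (mod 6436343)

Hensel's recurrence: r_{i+1} = r_i − f(r_i)·(f′(r_i))^{-1} mod 23^{i+2}, with f′(x) = 2x. Iterate:
  r_0 = 6 (mod 23)
  r_1 = 374 (mod 529)
  r_2 = 903 (mod 12167)
  r_3 = 73905 (mod 279841)
  r_4 = 5111043 (mod 6436343)
Final: r_4 = 5111043, and one checks f(r_4) ≡ 0 mod 23^5.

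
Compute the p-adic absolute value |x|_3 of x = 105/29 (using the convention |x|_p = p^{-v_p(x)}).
|105/29|_3 = 1/3

Step 1 — compute v_3(x) by factoring powers of 3 out of the numerator and denominator: v_3(105/29) = 1. Step 2 — apply |x|_p = p^{-v_p(x)} = 3^{-1} = 1/3.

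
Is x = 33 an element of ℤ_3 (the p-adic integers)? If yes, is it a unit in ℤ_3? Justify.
x ∈ ℤ_3 but not a unit; v_3(x) = 1 > 0

ℤ_3 = {x ∈ ℚ_3 : v_3(x) ≥ 0} and ℤ_3^× = {x ∈ ℤ_3 : v_3(x) = 0}. Here v_3(33) = v_3(num) − v_3(den) = 1; compare against these criteria.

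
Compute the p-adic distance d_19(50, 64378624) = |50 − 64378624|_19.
d_19(50, 64378624) = 1/2476099

Step 1 — x − y = 50 − 64378624 = -64378574. Step 2 — v_19(-64378574) = 5 (factor: -64378574 = −(19^5 · 26); the sign does not affect v_p). Step 3 — |x − y|_19 = 19^{-5} = 1/2476099.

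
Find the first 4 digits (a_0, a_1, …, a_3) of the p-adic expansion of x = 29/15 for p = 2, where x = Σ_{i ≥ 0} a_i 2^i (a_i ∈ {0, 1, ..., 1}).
(a_0, …, a_3) = (1, 1, 0, 0)

v_2(29/15) = 0 (numerator and denominator both coprime to 2), so x ∈ ℤ_2^×. Compute digits iteratively via a_i = x_i mod 2, x_{i+1} = (x_i − a_i)/2, with x_0 = x:
  x_0 = 29/15;  a_0 = 1;  x_1 = (x_0 − 1)/2 = 7/15
  x_1 = 7/15;  a_1 = 1;  x_2 = (x_1 − 1)/2 = -4/15
  x_2 = -4/15;  a_2 = 0;  x_3 = (x_2 − 0)/2 = -2/15
  x_3 = -2/15;  a_3 = 0;  x_4 = (x_3 − 0)/2 = -1/15
Digits: (1, 1, 0, 0).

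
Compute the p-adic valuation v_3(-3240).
v_3(-3240) = 4

v_3(n) is the largest exponent k such that 3^k divides n. Factor out: -3240 = -3^4 · 40. (Sign doesn't affect v_p.) So v_3(-3240) = 4.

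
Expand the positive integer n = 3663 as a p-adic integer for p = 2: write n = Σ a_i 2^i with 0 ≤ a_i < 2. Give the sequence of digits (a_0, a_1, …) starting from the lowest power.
(a_0, a_1, …) = (1, 1, 1, 1, 0, 0, 1, 0, 0, 1, 1, 1)

Repeated division by 2 gives the digits low-to-high: 3663 = 1 + 1·2^1 + 1·2^2 + 1·2^3 + 1·2^6 + 1·2^9 + 1·2^10 + 1·2^11. Digit sequence: (1, 1, 1, 1, 0, 0, 1, 0, 0, 1, 1, 1).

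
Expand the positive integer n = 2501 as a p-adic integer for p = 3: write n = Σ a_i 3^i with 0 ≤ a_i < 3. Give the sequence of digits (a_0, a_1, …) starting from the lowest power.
(a_0, a_1, …) = (2, 2, 1, 2, 0, 1, 0, 1)

Repeated division by 3 gives the digits low-to-high: 2501 = 2 + 2·3^1 + 1·3^2 + 2·3^3 + 1·3^5 + 1·3^7. Digit sequence: (2, 2, 1, 2, 0, 1, 0, 1).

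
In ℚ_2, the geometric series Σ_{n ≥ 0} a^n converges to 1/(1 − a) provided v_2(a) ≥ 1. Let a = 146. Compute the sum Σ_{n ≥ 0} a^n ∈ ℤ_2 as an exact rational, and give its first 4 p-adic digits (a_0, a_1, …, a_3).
Σ a^n = 1/(1 − a) = -1/145;  first 4 digits = (1, 1, 1, 1)

v_2(a) = 1 ≥ 1, so the series converges in ℤ_2 to 1/(1 − a) = 1/(1 − 146) = -1/145. Expand this rational in ℤ_2: compute digits iteratively via d_i = x_i mod 2, x_{i+1} = (x_i − d_i)/2. The first 4 digits are (1, 1, 1, 1).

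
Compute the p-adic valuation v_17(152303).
v_17(152303) = 3

v_17(n) is the largest exponent k such that 17^k divides n. Factor out: 152303 = 17^3 · 31. (Sign doesn't affect v_p.) So v_17(152303) = 3.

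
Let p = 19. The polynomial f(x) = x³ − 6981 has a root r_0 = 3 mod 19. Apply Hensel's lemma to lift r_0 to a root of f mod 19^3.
r_2 = 2226 (mod 6859)

Hensel: r_{i+1} = r_i − f(r_i)/f′(r_i) mod 19^{i+2}, where f′(x) = 3x². Iterate:
  r_0 = 3 (mod 19)
  r_1 = 60 (mod 361)
  r_2 = 2226 (mod 6859)
Final: r = 2226 with f(r) ≡ 0 mod 19^3.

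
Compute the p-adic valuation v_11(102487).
v_11(102487) = 4

v_11(n) is the largest exponent k such that 11^k divides n. Factor out: 102487 = 11^4 · 7. (Sign doesn't affect v_p.) So v_11(102487) = 4.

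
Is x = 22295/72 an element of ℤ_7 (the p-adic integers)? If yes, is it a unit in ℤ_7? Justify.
x ∈ ℤ_7 but not a unit; v_7(x) = 3 > 0

ℤ_7 = {x ∈ ℚ_7 : v_7(x) ≥ 0} and ℤ_7^× = {x ∈ ℤ_7 : v_7(x) = 0}. Here v_7(22295/72) = v_7(num) − v_7(den) = 3; compare against these criteria.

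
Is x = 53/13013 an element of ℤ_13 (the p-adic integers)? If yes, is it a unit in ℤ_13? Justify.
x ∉ ℤ_13 (v_13(x) = -2 < 0)

ℤ_13 = {x ∈ ℚ_13 : v_13(x) ≥ 0} and ℤ_13^× = {x ∈ ℤ_13 : v_13(x) = 0}. Here v_13(53/13013) = v_13(num) − v_13(den) = -2; compare against these criteria.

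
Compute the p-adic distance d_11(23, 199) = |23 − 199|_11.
d_11(23, 199) = 1/11

Step 1 — x − y = 23 − 199 = -176. Step 2 — v_11(-176) = 1 (factor: -176 = −(11^1 · 16); the sign does not affect v_p). Step 3 — |x − y|_11 = 11^{-1} = 1/11.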